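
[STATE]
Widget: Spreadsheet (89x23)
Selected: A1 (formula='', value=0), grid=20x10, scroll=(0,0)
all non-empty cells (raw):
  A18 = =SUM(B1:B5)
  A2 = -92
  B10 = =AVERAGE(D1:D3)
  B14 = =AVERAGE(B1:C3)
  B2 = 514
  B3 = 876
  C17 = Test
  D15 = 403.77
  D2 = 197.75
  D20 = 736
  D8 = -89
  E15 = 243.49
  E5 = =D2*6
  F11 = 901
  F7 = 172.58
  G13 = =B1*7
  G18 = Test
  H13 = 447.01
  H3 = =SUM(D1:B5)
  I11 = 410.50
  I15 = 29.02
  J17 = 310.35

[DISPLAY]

A1:                                                                                      
       A       B       C       D       E       F       G       H       I       J         
-----------------------------------------------------------------------------------------
  1      [0]       0       0       0       0       0       0       0       0       0     
  2      -92     514       0  197.75       0       0       0       0       0       0     
  3        0     876       0       0       0       0       0 1587.75       0       0     
  4        0       0       0       0       0       0       0       0       0       0     
  5        0       0       0       0 1186.50       0       0       0       0       0     
  6        0       0       0       0       0       0       0       0       0       0     
  7        0       0       0       0       0  172.58       0       0       0       0     
  8        0       0       0     -89       0       0       0       0       0       0     
  9        0       0       0       0       0       0       0       0       0       0     
 10        0   65.92       0       0       0       0       0       0       0       0     
 11        0       0       0       0       0     901       0       0  410.50       0     
 12        0       0       0       0       0       0       0       0       0       0     
 13        0       0       0       0       0       0       0  447.01       0       0     
 14        0  231.67       0       0       0       0       0       0       0       0     
 15        0       0       0  403.77  243.49       0       0       0   29.02       0     
 16        0       0       0       0       0       0       0       0       0       0     
 17        0       0Test           0       0       0       0       0       0  310.35     
 18     1390       0       0       0       0       0Test           0       0       0     
 19        0       0       0       0       0       0       0       0       0       0     
 20        0       0       0     736       0       0       0       0       0       0     


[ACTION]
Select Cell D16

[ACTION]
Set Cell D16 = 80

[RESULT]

D16: 80                                                                                  
       A       B       C       D       E       F       G       H       I       J         
-----------------------------------------------------------------------------------------
  1        0       0       0       0       0       0       0       0       0       0     
  2      -92     514       0  197.75       0       0       0       0       0       0     
  3        0     876       0       0       0       0       0 1587.75       0       0     
  4        0       0       0       0       0       0       0       0       0       0     
  5        0       0       0       0 1186.50       0       0       0       0       0     
  6        0       0       0       0       0       0       0       0       0       0     
  7        0       0       0       0       0  172.58       0       0       0       0     
  8        0       0       0     -89       0       0       0       0       0       0     
  9        0       0       0       0       0       0       0       0       0       0     
 10        0   65.92       0       0       0       0       0       0       0       0     
 11        0       0       0       0       0     901       0       0  410.50       0     
 12        0       0       0       0       0       0       0       0       0       0     
 13        0       0       0       0       0       0       0  447.01       0       0     
 14        0  231.67       0       0       0       0       0       0       0       0     
 15        0       0       0  403.77  243.49       0       0       0   29.02       0     
 16        0       0       0    [80]       0       0       0       0       0       0     
 17        0       0Test           0       0       0       0       0       0  310.35     
 18     1390       0       0       0       0       0Test           0       0       0     
 19        0       0       0       0       0       0       0       0       0       0     
 20        0       0       0     736       0       0       0       0       0       0     


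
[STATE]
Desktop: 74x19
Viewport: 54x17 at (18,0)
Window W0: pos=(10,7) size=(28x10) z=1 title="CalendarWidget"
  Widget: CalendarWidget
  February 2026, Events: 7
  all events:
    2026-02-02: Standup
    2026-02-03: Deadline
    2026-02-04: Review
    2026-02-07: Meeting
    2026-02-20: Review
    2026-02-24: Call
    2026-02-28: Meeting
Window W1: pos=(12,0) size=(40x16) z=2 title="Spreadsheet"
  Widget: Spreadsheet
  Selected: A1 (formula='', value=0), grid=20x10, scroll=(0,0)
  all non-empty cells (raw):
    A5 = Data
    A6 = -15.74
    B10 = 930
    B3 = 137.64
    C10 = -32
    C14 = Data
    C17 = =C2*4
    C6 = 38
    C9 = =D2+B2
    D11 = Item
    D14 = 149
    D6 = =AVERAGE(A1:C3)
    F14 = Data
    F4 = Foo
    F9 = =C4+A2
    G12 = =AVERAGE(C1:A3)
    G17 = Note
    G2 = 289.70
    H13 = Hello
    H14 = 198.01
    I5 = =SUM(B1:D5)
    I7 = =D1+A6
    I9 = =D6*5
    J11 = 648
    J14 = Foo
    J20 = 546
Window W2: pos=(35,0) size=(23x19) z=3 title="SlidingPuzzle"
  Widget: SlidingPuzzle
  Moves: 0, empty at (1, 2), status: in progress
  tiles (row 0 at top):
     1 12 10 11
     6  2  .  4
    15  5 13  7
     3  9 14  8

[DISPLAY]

━━━━━━━━━━━━━━━━━┏━━━━━━━━━━━━━━━━━━━━━┓              
adsheet          ┃ SlidingPuzzle       ┃              
─────────────────┠─────────────────────┨              
                 ┃┌────┬────┬────┬────┐┃              
  A       B      ┃│  1 │ 12 │ 10 │ 11 │┃              
-----------------┃├────┼────┼────┼────┤┃              
    [0]       0  ┃│  6 │  2 │    │  4 │┃              
      0       0  ┃├────┼────┼────┼────┤┃              
      0  137.64  ┃│ 15 │  5 │ 13 │  7 │┃              
      0       0  ┃├────┼────┼────┼────┤┃              
ata           0  ┃│  3 │  9 │ 14 │  8 │┃              
 -15.74       0  ┃└────┴────┴────┴────┘┃              
      0       0  ┃Moves: 0             ┃              
      0       0  ┃                     ┃              
      0       0  ┃                     ┃              
━━━━━━━━━━━━━━━━━┃                     ┃              
━━━━━━━━━━━━━━━━━┃                     ┃              


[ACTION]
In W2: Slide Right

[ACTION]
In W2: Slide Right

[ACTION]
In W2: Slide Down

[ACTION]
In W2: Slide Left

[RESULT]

━━━━━━━━━━━━━━━━━┏━━━━━━━━━━━━━━━━━━━━━┓              
adsheet          ┃ SlidingPuzzle       ┃              
─────────────────┠─────────────────────┨              
                 ┃┌────┬────┬────┬────┐┃              
  A       B      ┃│ 12 │    │ 10 │ 11 │┃              
-----------------┃├────┼────┼────┼────┤┃              
    [0]       0  ┃│  1 │  6 │  2 │  4 │┃              
      0       0  ┃├────┼────┼────┼────┤┃              
      0  137.64  ┃│ 15 │  5 │ 13 │  7 │┃              
      0       0  ┃├────┼────┼────┼────┤┃              
ata           0  ┃│  3 │  9 │ 14 │  8 │┃              
 -15.74       0  ┃└────┴────┴────┴────┘┃              
      0       0  ┃Moves: 4             ┃              
      0       0  ┃                     ┃              
      0       0  ┃                     ┃              
━━━━━━━━━━━━━━━━━┃                     ┃              
━━━━━━━━━━━━━━━━━┃                     ┃              


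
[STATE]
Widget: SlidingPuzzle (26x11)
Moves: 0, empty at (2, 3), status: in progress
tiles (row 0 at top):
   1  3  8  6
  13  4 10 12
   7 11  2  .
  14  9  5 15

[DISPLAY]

┌────┬────┬────┬────┐     
│  1 │  3 │  8 │  6 │     
├────┼────┼────┼────┤     
│ 13 │  4 │ 10 │ 12 │     
├────┼────┼────┼────┤     
│  7 │ 11 │  2 │    │     
├────┼────┼────┼────┤     
│ 14 │  9 │  5 │ 15 │     
└────┴────┴────┴────┘     
Moves: 0                  
                          


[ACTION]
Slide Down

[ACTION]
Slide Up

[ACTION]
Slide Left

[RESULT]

┌────┬────┬────┬────┐     
│  1 │  3 │  8 │  6 │     
├────┼────┼────┼────┤     
│ 13 │  4 │ 10 │ 12 │     
├────┼────┼────┼────┤     
│  7 │ 11 │  2 │    │     
├────┼────┼────┼────┤     
│ 14 │  9 │  5 │ 15 │     
└────┴────┴────┴────┘     
Moves: 2                  
                          


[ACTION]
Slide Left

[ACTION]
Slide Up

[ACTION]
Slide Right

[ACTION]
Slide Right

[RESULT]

┌────┬────┬────┬────┐     
│  1 │  3 │  8 │  6 │     
├────┼────┼────┼────┤     
│ 13 │  4 │ 10 │ 12 │     
├────┼────┼────┼────┤     
│  7 │ 11 │  2 │ 15 │     
├────┼────┼────┼────┤     
│ 14 │    │  9 │  5 │     
└────┴────┴────┴────┘     
Moves: 5                  
                          


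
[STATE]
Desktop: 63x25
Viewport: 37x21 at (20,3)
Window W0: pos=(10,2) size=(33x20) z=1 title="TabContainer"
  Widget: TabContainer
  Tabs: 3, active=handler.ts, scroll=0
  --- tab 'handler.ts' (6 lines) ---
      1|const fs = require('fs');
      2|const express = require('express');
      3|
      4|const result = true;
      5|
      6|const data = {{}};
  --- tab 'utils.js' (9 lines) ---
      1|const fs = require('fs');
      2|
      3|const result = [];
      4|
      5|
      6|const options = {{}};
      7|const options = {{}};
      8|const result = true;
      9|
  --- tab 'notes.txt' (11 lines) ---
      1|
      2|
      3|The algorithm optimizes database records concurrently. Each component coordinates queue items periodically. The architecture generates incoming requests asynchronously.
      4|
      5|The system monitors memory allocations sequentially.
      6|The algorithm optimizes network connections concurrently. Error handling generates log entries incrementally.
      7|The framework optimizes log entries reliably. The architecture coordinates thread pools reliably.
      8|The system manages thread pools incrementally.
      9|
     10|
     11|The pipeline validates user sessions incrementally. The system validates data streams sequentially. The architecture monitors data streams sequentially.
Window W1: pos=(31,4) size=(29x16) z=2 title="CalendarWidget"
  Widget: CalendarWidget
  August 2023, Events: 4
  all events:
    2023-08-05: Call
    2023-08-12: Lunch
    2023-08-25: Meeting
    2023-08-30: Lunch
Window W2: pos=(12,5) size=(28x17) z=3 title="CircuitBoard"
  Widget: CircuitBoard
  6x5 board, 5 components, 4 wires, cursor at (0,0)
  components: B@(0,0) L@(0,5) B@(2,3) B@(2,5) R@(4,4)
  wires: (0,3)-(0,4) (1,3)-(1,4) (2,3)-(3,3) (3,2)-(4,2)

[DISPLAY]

iner                  ┃              
───────────┏━━━━━━━━━━━━━━━━━━━━━━━━━
━━━━━━━━━━━━━━━━━━━┓rWidget          
tBoard             ┃─────────────────
───────────────────┨August 2023      
2 3 4 5            ┃ Th Fr Sa Su     
         · ─ ·   L ┃  3  4  5*  6    
                   ┃ 10 11 12* 13    
         · ─ ·     ┃ 17 18 19 20     
                   ┃ 24 25* 26 27    
         B       B ┃* 31             
         │         ┃                 
     ·   ·         ┃                 
     │             ┃                 
     ·       R     ┃                 
 (0,0)             ┃                 
                   ┃━━━━━━━━━━━━━━━━━
                   ┃  ┃              
━━━━━━━━━━━━━━━━━━━┛━━┛              
                                     
                                     


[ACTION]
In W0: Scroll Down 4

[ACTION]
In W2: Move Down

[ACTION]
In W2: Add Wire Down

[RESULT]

iner                  ┃              
───────────┏━━━━━━━━━━━━━━━━━━━━━━━━━
━━━━━━━━━━━━━━━━━━━┓rWidget          
tBoard             ┃─────────────────
───────────────────┨August 2023      
2 3 4 5            ┃ Th Fr Sa Su     
         · ─ ·   L ┃  3  4  5*  6    
                   ┃ 10 11 12* 13    
         · ─ ·     ┃ 17 18 19 20     
                   ┃ 24 25* 26 27    
         B       B ┃* 31             
         │         ┃                 
     ·   ·         ┃                 
     │             ┃                 
     ·       R     ┃                 
 (1,0)             ┃                 
                   ┃━━━━━━━━━━━━━━━━━
                   ┃  ┃              
━━━━━━━━━━━━━━━━━━━┛━━┛              
                                     
                                     


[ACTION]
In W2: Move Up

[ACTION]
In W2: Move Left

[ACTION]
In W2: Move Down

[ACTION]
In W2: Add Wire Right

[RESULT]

iner                  ┃              
───────────┏━━━━━━━━━━━━━━━━━━━━━━━━━
━━━━━━━━━━━━━━━━━━━┓rWidget          
tBoard             ┃─────────────────
───────────────────┨August 2023      
2 3 4 5            ┃ Th Fr Sa Su     
         · ─ ·   L ┃  3  4  5*  6    
                   ┃ 10 11 12* 13    
 ·       · ─ ·     ┃ 17 18 19 20     
                   ┃ 24 25* 26 27    
         B       B ┃* 31             
         │         ┃                 
     ·   ·         ┃                 
     │             ┃                 
     ·       R     ┃                 
 (1,0)             ┃                 
                   ┃━━━━━━━━━━━━━━━━━
                   ┃  ┃              
━━━━━━━━━━━━━━━━━━━┛━━┛              
                                     
                                     


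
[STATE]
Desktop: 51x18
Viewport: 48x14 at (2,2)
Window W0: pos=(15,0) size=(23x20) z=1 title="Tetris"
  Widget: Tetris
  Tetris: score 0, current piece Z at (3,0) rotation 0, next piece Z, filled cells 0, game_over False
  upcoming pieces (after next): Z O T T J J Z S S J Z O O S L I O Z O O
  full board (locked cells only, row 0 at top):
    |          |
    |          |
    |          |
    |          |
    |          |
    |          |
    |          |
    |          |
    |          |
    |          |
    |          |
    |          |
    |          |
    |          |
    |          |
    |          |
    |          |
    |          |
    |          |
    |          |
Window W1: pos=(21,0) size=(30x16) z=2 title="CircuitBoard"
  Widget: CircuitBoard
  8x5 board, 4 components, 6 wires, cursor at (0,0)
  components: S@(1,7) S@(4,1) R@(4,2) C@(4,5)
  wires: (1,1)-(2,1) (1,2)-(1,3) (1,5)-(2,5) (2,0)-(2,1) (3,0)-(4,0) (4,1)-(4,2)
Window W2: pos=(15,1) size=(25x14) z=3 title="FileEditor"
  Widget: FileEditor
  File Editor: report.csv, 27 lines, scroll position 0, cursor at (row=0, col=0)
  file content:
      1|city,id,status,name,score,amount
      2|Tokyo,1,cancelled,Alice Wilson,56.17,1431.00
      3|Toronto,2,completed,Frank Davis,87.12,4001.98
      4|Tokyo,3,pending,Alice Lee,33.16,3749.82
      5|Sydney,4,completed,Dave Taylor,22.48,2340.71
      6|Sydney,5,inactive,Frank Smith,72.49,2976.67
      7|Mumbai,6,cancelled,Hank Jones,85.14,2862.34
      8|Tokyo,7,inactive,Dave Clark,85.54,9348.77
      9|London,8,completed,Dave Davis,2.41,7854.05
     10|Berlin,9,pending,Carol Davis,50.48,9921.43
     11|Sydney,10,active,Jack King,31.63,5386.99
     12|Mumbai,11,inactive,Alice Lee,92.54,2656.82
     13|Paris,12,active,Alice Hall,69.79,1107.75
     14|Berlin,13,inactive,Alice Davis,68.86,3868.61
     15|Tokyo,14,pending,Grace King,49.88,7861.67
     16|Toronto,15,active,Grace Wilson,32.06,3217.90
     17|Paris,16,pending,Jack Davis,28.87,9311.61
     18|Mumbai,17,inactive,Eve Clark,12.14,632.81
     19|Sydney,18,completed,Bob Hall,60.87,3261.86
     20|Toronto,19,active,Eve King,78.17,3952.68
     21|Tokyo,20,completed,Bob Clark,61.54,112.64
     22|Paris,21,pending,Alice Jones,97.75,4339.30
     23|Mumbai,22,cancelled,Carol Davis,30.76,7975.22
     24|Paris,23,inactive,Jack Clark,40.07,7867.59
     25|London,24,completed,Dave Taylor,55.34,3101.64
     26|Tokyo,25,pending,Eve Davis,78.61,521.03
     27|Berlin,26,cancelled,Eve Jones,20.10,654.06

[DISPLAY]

             ┃ FileEditor            ┃──────────
             ┠───────────────────────┨          
             ┃█ity,id,status,name,sc▲┃          
             ┃Tokyo,1,cancelled,Alic█┃          
             ┃Toronto,2,completed,Fr░┃      ·   
             ┃Tokyo,3,pending,Alice ░┃      │   
             ┃Sydney,4,completed,Dav░┃      ·   
             ┃Sydney,5,inactive,Fran░┃          
             ┃Mumbai,6,cancelled,Han░┃          
             ┃Tokyo,7,inactive,Dave ░┃          
             ┃London,8,completed,Dav░┃      C   
             ┃Berlin,9,pending,Carol▼┃          
             ┗━━━━━━━━━━━━━━━━━━━━━━━┛          
             ┃     ┗━━━━━━━━━━━━━━━━━━━━━━━━━━━━


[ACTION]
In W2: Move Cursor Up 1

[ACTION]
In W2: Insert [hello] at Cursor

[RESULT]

             ┃ FileEditor            ┃──────────
             ┠───────────────────────┨          
             ┃hello█ity,id,status,na▲┃          
             ┃Tokyo,1,cancelled,Alic█┃          
             ┃Toronto,2,completed,Fr░┃      ·   
             ┃Tokyo,3,pending,Alice ░┃      │   
             ┃Sydney,4,completed,Dav░┃      ·   
             ┃Sydney,5,inactive,Fran░┃          
             ┃Mumbai,6,cancelled,Han░┃          
             ┃Tokyo,7,inactive,Dave ░┃          
             ┃London,8,completed,Dav░┃      C   
             ┃Berlin,9,pending,Carol▼┃          
             ┗━━━━━━━━━━━━━━━━━━━━━━━┛          
             ┃     ┗━━━━━━━━━━━━━━━━━━━━━━━━━━━━


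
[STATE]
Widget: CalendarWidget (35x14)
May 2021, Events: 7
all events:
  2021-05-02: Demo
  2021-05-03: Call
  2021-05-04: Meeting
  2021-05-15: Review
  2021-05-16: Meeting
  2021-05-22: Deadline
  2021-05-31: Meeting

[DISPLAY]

              May 2021             
Mo Tu We Th Fr Sa Su               
                1  2*              
 3*  4*  5  6  7  8  9             
10 11 12 13 14 15* 16*             
17 18 19 20 21 22* 23              
24 25 26 27 28 29 30               
31*                                
                                   
                                   
                                   
                                   
                                   
                                   


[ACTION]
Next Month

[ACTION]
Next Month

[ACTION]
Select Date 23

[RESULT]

             July 2021             
Mo Tu We Th Fr Sa Su               
          1  2  3  4               
 5  6  7  8  9 10 11               
12 13 14 15 16 17 18               
19 20 21 22 [23] 24 25             
26 27 28 29 30 31                  
                                   
                                   
                                   
                                   
                                   
                                   
                                   


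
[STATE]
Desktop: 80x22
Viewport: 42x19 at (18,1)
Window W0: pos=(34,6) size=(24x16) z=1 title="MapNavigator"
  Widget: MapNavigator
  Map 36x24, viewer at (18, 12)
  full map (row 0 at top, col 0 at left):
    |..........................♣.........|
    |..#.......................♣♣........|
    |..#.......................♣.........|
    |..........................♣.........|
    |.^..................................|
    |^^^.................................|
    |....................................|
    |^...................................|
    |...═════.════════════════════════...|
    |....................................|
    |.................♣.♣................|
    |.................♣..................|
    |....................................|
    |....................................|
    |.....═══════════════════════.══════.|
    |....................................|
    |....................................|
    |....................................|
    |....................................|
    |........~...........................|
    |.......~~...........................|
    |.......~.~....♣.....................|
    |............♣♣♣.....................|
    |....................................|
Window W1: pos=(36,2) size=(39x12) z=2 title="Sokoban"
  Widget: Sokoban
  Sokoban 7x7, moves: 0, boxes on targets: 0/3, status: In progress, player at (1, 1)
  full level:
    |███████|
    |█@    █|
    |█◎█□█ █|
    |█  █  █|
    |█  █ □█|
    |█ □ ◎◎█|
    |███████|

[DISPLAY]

                                          
                  ┏━━━━━━━━━━━━━━━━━━━━━━━
                  ┃ Sokoban               
                  ┠───────────────────────
                  ┃███████                
                ┏━┃█@    █                
                ┃ ┃█◎█□█ █                
                ┠─┃█  █  █                
                ┃.┃█  █ □█                
                ┃.┃█ □ ◎◎█                
                ┃═┃███████                
                ┃.┃Moves: 0  0/3          
                ┃.┗━━━━━━━━━━━━━━━━━━━━━━━
                ┃..........♣...........┃  
                ┃...........@..........┃  
                ┃......................┃  
                ┃═════════════════════.┃  
                ┃......................┃  
                ┃......................┃  


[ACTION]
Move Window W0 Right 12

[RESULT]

                                          
                  ┏━━━━━━━━━━━━━━━━━━━━━━━
                  ┃ Sokoban               
                  ┠───────────────────────
                  ┃███████                
                  ┃█@    █                
                  ┃█◎█□█ █                
                  ┃█  █  █                
                  ┃█  █ □█                
                  ┃█ □ ◎◎█                
                  ┃███████                
                  ┃Moves: 0  0/3          
                  ┗━━━━━━━━━━━━━━━━━━━━━━━
                            ┃..........♣..
                            ┃...........@.
                            ┃.............
                            ┃═════════════
                            ┃.............
                            ┃.............


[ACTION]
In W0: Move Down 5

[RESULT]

                                          
                  ┏━━━━━━━━━━━━━━━━━━━━━━━
                  ┃ Sokoban               
                  ┠───────────────────────
                  ┃███████                
                  ┃█@    █                
                  ┃█◎█□█ █                
                  ┃█  █  █                
                  ┃█  █ □█                
                  ┃█ □ ◎◎█                
                  ┃███████                
                  ┃Moves: 0  0/3          
                  ┗━━━━━━━━━━━━━━━━━━━━━━━
                            ┃.............
                            ┃...........@.
                            ┃.............
                            ┃.~...........
                            ┃~~...........
                            ┃~.~....♣.....


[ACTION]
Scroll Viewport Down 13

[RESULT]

                  ┃ Sokoban               
                  ┠───────────────────────
                  ┃███████                
                  ┃█@    █                
                  ┃█◎█□█ █                
                  ┃█  █  █                
                  ┃█  █ □█                
                  ┃█ □ ◎◎█                
                  ┃███████                
                  ┃Moves: 0  0/3          
                  ┗━━━━━━━━━━━━━━━━━━━━━━━
                            ┃.............
                            ┃...........@.
                            ┃.............
                            ┃.~...........
                            ┃~~...........
                            ┃~.~....♣.....
                            ┃.....♣♣♣.....
                            ┗━━━━━━━━━━━━━


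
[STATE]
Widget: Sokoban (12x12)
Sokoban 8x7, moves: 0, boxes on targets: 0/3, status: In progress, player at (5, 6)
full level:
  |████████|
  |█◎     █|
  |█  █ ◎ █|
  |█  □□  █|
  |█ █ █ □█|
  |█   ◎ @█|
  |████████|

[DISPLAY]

████████    
█◎     █    
█  █ ◎ █    
█  □□  █    
█ █ █ □█    
█   ◎ @█    
████████    
Moves: 0  0/
            
            
            
            


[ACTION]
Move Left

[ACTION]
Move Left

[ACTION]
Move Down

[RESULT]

████████    
█◎     █    
█  █ ◎ █    
█  □□  █    
█ █ █ □█    
█   +  █    
████████    
Moves: 2  0/
            
            
            
            


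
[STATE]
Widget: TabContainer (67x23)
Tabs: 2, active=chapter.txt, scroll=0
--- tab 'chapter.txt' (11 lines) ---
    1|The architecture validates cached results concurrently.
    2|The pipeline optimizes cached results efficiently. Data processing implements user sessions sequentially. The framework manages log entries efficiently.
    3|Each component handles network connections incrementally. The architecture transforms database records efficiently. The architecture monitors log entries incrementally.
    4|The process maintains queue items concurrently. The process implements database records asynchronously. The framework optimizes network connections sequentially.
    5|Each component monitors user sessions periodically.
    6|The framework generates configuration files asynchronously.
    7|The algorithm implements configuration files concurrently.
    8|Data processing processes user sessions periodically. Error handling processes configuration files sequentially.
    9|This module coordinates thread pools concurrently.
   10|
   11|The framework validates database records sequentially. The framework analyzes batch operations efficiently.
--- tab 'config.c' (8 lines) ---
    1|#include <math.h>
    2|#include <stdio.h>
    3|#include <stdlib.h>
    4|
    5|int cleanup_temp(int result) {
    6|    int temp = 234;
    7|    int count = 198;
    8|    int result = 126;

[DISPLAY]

[chapter.txt]│ config.c                                            
───────────────────────────────────────────────────────────────────
The architecture validates cached results concurrently.            
The pipeline optimizes cached results efficiently. Data processing 
Each component handles network connections incrementally. The archi
The process maintains queue items concurrently. The process impleme
Each component monitors user sessions periodically.                
The framework generates configuration files asynchronously.        
The algorithm implements configuration files concurrently.         
Data processing processes user sessions periodically. Error handlin
This module coordinates thread pools concurrently.                 
                                                                   
The framework validates database records sequentially. The framewor
                                                                   
                                                                   
                                                                   
                                                                   
                                                                   
                                                                   
                                                                   
                                                                   
                                                                   
                                                                   


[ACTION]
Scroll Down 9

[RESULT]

[chapter.txt]│ config.c                                            
───────────────────────────────────────────────────────────────────
                                                                   
The framework validates database records sequentially. The framewor
                                                                   
                                                                   
                                                                   
                                                                   
                                                                   
                                                                   
                                                                   
                                                                   
                                                                   
                                                                   
                                                                   
                                                                   
                                                                   
                                                                   
                                                                   
                                                                   
                                                                   
                                                                   
                                                                   


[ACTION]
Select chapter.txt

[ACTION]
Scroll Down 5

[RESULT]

[chapter.txt]│ config.c                                            
───────────────────────────────────────────────────────────────────
The framework generates configuration files asynchronously.        
The algorithm implements configuration files concurrently.         
Data processing processes user sessions periodically. Error handlin
This module coordinates thread pools concurrently.                 
                                                                   
The framework validates database records sequentially. The framewor
                                                                   
                                                                   
                                                                   
                                                                   
                                                                   
                                                                   
                                                                   
                                                                   
                                                                   
                                                                   
                                                                   
                                                                   
                                                                   
                                                                   
                                                                   


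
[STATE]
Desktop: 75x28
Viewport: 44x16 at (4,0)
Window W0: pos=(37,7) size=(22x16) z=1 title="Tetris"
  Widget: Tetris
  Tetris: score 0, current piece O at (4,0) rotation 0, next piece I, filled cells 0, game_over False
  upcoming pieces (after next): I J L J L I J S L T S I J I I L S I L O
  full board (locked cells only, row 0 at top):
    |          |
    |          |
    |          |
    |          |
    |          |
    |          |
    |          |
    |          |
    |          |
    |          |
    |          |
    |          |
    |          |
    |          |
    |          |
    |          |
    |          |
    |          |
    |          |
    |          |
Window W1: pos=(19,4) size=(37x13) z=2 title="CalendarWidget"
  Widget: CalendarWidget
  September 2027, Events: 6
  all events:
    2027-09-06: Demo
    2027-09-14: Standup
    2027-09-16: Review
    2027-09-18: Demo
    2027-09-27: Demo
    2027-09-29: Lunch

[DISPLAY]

                                            
                                            
                                            
                                            
               ┏━━━━━━━━━━━━━━━━━━━━━━━━━━━━
               ┃ CalendarWidget             
               ┠────────────────────────────
               ┃           September 2027   
               ┃Mo Tu We Th Fr Sa Su        
               ┃       1  2  3  4  5        
               ┃ 6*  7  8  9 10 11 12       
               ┃13 14* 15 16* 17 18* 19     
               ┃20 21 22 23 24 25 26        
               ┃27* 28 29* 30               
               ┃                            
               ┃                            


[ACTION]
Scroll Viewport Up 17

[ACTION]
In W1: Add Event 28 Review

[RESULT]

                                            
                                            
                                            
                                            
               ┏━━━━━━━━━━━━━━━━━━━━━━━━━━━━
               ┃ CalendarWidget             
               ┠────────────────────────────
               ┃           September 2027   
               ┃Mo Tu We Th Fr Sa Su        
               ┃       1  2  3  4  5        
               ┃ 6*  7  8  9 10 11 12       
               ┃13 14* 15 16* 17 18* 19     
               ┃20 21 22 23 24 25 26        
               ┃27* 28* 29* 30              
               ┃                            
               ┃                            


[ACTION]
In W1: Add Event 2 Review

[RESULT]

                                            
                                            
                                            
                                            
               ┏━━━━━━━━━━━━━━━━━━━━━━━━━━━━
               ┃ CalendarWidget             
               ┠────────────────────────────
               ┃           September 2027   
               ┃Mo Tu We Th Fr Sa Su        
               ┃       1  2*  3  4  5       
               ┃ 6*  7  8  9 10 11 12       
               ┃13 14* 15 16* 17 18* 19     
               ┃20 21 22 23 24 25 26        
               ┃27* 28* 29* 30              
               ┃                            
               ┃                            


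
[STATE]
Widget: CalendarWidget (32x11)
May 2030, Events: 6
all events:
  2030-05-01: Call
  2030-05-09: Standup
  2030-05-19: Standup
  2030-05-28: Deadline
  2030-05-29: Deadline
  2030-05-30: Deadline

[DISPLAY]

            May 2030            
Mo Tu We Th Fr Sa Su            
       1*  2  3  4  5           
 6  7  8  9* 10 11 12           
13 14 15 16 17 18 19*           
20 21 22 23 24 25 26            
27 28* 29* 30* 31               
                                
                                
                                
                                


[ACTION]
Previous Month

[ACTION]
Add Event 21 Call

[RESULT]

           April 2030           
Mo Tu We Th Fr Sa Su            
 1  2  3  4  5  6  7            
 8  9 10 11 12 13 14            
15 16 17 18 19 20 21*           
22 23 24 25 26 27 28            
29 30                           
                                
                                
                                
                                


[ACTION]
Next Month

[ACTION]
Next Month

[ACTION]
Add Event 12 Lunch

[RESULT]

           June 2030            
Mo Tu We Th Fr Sa Su            
                1  2            
 3  4  5  6  7  8  9            
10 11 12* 13 14 15 16           
17 18 19 20 21 22 23            
24 25 26 27 28 29 30            
                                
                                
                                
                                
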